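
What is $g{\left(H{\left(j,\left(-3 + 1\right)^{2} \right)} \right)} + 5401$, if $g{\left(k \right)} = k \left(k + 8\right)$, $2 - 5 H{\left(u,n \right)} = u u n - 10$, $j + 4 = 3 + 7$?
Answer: $\frac{147169}{25} \approx 5886.8$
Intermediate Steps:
$j = 6$ ($j = -4 + \left(3 + 7\right) = -4 + 10 = 6$)
$H{\left(u,n \right)} = \frac{12}{5} - \frac{n u^{2}}{5}$ ($H{\left(u,n \right)} = \frac{2}{5} - \frac{u u n - 10}{5} = \frac{2}{5} - \frac{u^{2} n - 10}{5} = \frac{2}{5} - \frac{n u^{2} - 10}{5} = \frac{2}{5} - \frac{-10 + n u^{2}}{5} = \frac{2}{5} - \left(-2 + \frac{n u^{2}}{5}\right) = \frac{12}{5} - \frac{n u^{2}}{5}$)
$g{\left(k \right)} = k \left(8 + k\right)$
$g{\left(H{\left(j,\left(-3 + 1\right)^{2} \right)} \right)} + 5401 = \left(\frac{12}{5} - \frac{\left(-3 + 1\right)^{2} \cdot 6^{2}}{5}\right) \left(8 + \left(\frac{12}{5} - \frac{\left(-3 + 1\right)^{2} \cdot 6^{2}}{5}\right)\right) + 5401 = \left(\frac{12}{5} - \frac{1}{5} \left(-2\right)^{2} \cdot 36\right) \left(8 + \left(\frac{12}{5} - \frac{1}{5} \left(-2\right)^{2} \cdot 36\right)\right) + 5401 = \left(\frac{12}{5} - \frac{4}{5} \cdot 36\right) \left(8 + \left(\frac{12}{5} - \frac{4}{5} \cdot 36\right)\right) + 5401 = \left(\frac{12}{5} - \frac{144}{5}\right) \left(8 + \left(\frac{12}{5} - \frac{144}{5}\right)\right) + 5401 = - \frac{132 \left(8 - \frac{132}{5}\right)}{5} + 5401 = \left(- \frac{132}{5}\right) \left(- \frac{92}{5}\right) + 5401 = \frac{12144}{25} + 5401 = \frac{147169}{25}$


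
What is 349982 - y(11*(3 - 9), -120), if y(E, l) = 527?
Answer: 349455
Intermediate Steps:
349982 - y(11*(3 - 9), -120) = 349982 - 1*527 = 349982 - 527 = 349455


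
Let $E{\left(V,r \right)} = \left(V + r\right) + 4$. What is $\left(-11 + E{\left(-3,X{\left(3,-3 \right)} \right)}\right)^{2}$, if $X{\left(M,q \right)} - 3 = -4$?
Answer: $121$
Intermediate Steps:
$X{\left(M,q \right)} = -1$ ($X{\left(M,q \right)} = 3 - 4 = -1$)
$E{\left(V,r \right)} = 4 + V + r$
$\left(-11 + E{\left(-3,X{\left(3,-3 \right)} \right)}\right)^{2} = \left(-11 - 0\right)^{2} = \left(-11 + 0\right)^{2} = \left(-11\right)^{2} = 121$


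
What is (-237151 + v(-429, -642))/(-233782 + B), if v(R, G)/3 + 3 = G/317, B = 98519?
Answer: 75181646/42878371 ≈ 1.7534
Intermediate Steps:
v(R, G) = -9 + 3*G/317 (v(R, G) = -9 + 3*(G/317) = -9 + 3*G/317)
(-237151 + v(-429, -642))/(-233782 + B) = (-237151 + (-9 + (3/317)*(-642)))/(-233782 + 98519) = (-237151 + (-9 - 1926/317))/(-135263) = (-237151 - 4779/317)*(-1/135263) = -75181646/317*(-1/135263) = 75181646/42878371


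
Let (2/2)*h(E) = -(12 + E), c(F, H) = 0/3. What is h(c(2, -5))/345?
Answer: -4/115 ≈ -0.034783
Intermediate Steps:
c(F, H) = 0 (c(F, H) = 0*(⅓) = 0)
h(E) = -12 - E (h(E) = -(12 + E) = -12 - E)
h(c(2, -5))/345 = (-12 - 1*0)/345 = (-12 + 0)*(1/345) = -12*1/345 = -4/115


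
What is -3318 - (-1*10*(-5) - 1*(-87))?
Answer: -3455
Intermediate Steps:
-3318 - (-1*10*(-5) - 1*(-87)) = -3318 - (-10*(-5) + 87) = -3318 - (50 + 87) = -3318 - 1*137 = -3318 - 137 = -3455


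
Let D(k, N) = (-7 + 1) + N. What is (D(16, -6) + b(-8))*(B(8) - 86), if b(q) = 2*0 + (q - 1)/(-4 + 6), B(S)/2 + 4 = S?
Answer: 1287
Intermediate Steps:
B(S) = -8 + 2*S
D(k, N) = -6 + N
b(q) = -½ + q/2 (b(q) = 0 + (-1 + q)/2 = 0 + (-1 + q)*(½) = 0 + (-½ + q/2) = -½ + q/2)
(D(16, -6) + b(-8))*(B(8) - 86) = ((-6 - 6) + (-½ + (½)*(-8)))*((-8 + 2*8) - 86) = (-12 + (-½ - 4))*((-8 + 16) - 86) = (-12 - 9/2)*(8 - 86) = -33/2*(-78) = 1287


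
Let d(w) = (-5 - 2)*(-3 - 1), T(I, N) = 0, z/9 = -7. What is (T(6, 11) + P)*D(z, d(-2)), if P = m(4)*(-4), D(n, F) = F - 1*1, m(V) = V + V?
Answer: -864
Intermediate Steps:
z = -63 (z = 9*(-7) = -63)
m(V) = 2*V
d(w) = 28 (d(w) = -7*(-4) = 28)
D(n, F) = -1 + F (D(n, F) = F - 1 = -1 + F)
P = -32 (P = (2*4)*(-4) = 8*(-4) = -32)
(T(6, 11) + P)*D(z, d(-2)) = (0 - 32)*(-1 + 28) = -32*27 = -864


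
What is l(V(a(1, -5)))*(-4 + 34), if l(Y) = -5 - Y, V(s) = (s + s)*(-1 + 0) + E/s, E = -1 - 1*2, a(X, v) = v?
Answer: -468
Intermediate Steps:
E = -3 (E = -1 - 2 = -3)
V(s) = -3/s - 2*s (V(s) = (s + s)*(-1 + 0) - 3/s = (2*s)*(-1) - 3/s = -2*s - 3/s = -3/s - 2*s)
l(V(a(1, -5)))*(-4 + 34) = (-5 - (-3/(-5) - 2*(-5)))*(-4 + 34) = (-5 - (-3*(-⅕) + 10))*30 = (-5 - (⅗ + 10))*30 = (-5 - 1*53/5)*30 = (-5 - 53/5)*30 = -78/5*30 = -468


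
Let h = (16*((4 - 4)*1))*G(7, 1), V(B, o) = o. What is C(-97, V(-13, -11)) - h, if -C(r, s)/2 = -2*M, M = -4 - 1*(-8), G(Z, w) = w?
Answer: 16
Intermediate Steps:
M = 4 (M = -4 + 8 = 4)
h = 0 (h = (16*((4 - 4)*1))*1 = (16*(0*1))*1 = (16*0)*1 = 0*1 = 0)
C(r, s) = 16 (C(r, s) = -(-4)*4 = -2*(-8) = 16)
C(-97, V(-13, -11)) - h = 16 - 1*0 = 16 + 0 = 16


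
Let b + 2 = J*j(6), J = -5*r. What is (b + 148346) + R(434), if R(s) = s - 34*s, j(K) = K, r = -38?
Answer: 135162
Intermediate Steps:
J = 190 (J = -5*(-38) = 190)
b = 1138 (b = -2 + 190*6 = -2 + 1140 = 1138)
R(s) = -33*s (R(s) = s - 34*s = -33*s)
(b + 148346) + R(434) = (1138 + 148346) - 33*434 = 149484 - 14322 = 135162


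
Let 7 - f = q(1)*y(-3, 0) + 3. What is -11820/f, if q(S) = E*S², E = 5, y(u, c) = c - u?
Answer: 11820/11 ≈ 1074.5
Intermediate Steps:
q(S) = 5*S²
f = -11 (f = 7 - ((5*1²)*(0 - 1*(-3)) + 3) = 7 - ((5*1)*(0 + 3) + 3) = 7 - (5*3 + 3) = 7 - (15 + 3) = 7 - 1*18 = 7 - 18 = -11)
-11820/f = -11820/(-11) = -11820*(-1/11) = 11820/11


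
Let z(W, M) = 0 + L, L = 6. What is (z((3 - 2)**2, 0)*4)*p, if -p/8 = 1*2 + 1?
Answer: -576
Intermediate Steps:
p = -24 (p = -8*(1*2 + 1) = -8*(2 + 1) = -8*3 = -24)
z(W, M) = 6 (z(W, M) = 0 + 6 = 6)
(z((3 - 2)**2, 0)*4)*p = (6*4)*(-24) = 24*(-24) = -576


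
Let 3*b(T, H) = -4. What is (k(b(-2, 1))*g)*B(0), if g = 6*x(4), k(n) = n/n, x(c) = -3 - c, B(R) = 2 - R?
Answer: -84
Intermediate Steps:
b(T, H) = -4/3 (b(T, H) = (1/3)*(-4) = -4/3)
k(n) = 1
g = -42 (g = 6*(-3 - 1*4) = 6*(-3 - 4) = 6*(-7) = -42)
(k(b(-2, 1))*g)*B(0) = (1*(-42))*(2 - 1*0) = -42*(2 + 0) = -42*2 = -84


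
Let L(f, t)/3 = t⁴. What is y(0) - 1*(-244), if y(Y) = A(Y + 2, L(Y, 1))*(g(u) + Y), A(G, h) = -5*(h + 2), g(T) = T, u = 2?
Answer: 194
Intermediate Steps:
L(f, t) = 3*t⁴
A(G, h) = -10 - 5*h (A(G, h) = -5*(2 + h) = -10 - 5*h)
y(Y) = -50 - 25*Y (y(Y) = (-10 - 15*1⁴)*(2 + Y) = (-10 - 15)*(2 + Y) = -25*(2 + Y) = -50 - 25*Y)
y(0) - 1*(-244) = (-50 - 25*0) - 1*(-244) = (-50 + 0) + 244 = -50 + 244 = 194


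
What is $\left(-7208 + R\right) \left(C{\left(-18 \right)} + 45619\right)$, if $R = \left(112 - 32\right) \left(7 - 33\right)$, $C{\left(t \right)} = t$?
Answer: $-423542088$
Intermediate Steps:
$R = -2080$ ($R = 80 \left(-26\right) = -2080$)
$\left(-7208 + R\right) \left(C{\left(-18 \right)} + 45619\right) = \left(-7208 - 2080\right) \left(-18 + 45619\right) = \left(-9288\right) 45601 = -423542088$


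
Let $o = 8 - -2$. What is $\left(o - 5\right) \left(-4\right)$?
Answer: $-20$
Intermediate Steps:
$o = 10$ ($o = 8 + 2 = 10$)
$\left(o - 5\right) \left(-4\right) = \left(10 - 5\right) \left(-4\right) = 5 \left(-4\right) = -20$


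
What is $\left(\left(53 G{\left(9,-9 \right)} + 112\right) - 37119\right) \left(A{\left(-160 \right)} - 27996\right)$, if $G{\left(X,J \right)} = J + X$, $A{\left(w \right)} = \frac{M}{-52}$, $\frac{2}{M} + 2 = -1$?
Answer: $\frac{80811704809}{78} \approx 1.036 \cdot 10^{9}$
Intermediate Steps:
$M = - \frac{2}{3}$ ($M = \frac{2}{-2 - 1} = \frac{2}{-3} = 2 \left(- \frac{1}{3}\right) = - \frac{2}{3} \approx -0.66667$)
$A{\left(w \right)} = \frac{1}{78}$ ($A{\left(w \right)} = - \frac{2}{3 \left(-52\right)} = \left(- \frac{2}{3}\right) \left(- \frac{1}{52}\right) = \frac{1}{78}$)
$\left(\left(53 G{\left(9,-9 \right)} + 112\right) - 37119\right) \left(A{\left(-160 \right)} - 27996\right) = \left(\left(53 \left(-9 + 9\right) + 112\right) - 37119\right) \left(\frac{1}{78} - 27996\right) = \left(\left(53 \cdot 0 + 112\right) - 37119\right) \left(- \frac{2183687}{78}\right) = \left(\left(0 + 112\right) - 37119\right) \left(- \frac{2183687}{78}\right) = \left(112 - 37119\right) \left(- \frac{2183687}{78}\right) = \left(-37007\right) \left(- \frac{2183687}{78}\right) = \frac{80811704809}{78}$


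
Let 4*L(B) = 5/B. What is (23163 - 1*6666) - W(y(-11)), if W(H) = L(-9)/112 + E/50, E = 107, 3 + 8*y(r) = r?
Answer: 1662682013/100800 ≈ 16495.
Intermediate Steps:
L(B) = 5/(4*B) (L(B) = (5/B)/4 = 5/(4*B))
y(r) = -3/8 + r/8
W(H) = 215587/100800 (W(H) = ((5/4)/(-9))/112 + 107/50 = ((5/4)*(-⅑))*(1/112) + 107*(1/50) = -5/36*1/112 + 107/50 = -5/4032 + 107/50 = 215587/100800)
(23163 - 1*6666) - W(y(-11)) = (23163 - 1*6666) - 1*215587/100800 = (23163 - 6666) - 215587/100800 = 16497 - 215587/100800 = 1662682013/100800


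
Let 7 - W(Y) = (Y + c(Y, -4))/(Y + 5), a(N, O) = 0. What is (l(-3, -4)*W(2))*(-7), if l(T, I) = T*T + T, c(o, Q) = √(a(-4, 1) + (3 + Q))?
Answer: -282 + 6*I ≈ -282.0 + 6.0*I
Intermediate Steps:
c(o, Q) = √(3 + Q) (c(o, Q) = √(0 + (3 + Q)) = √(3 + Q))
l(T, I) = T + T² (l(T, I) = T² + T = T + T²)
W(Y) = 7 - (I + Y)/(5 + Y) (W(Y) = 7 - (Y + √(3 - 4))/(Y + 5) = 7 - (Y + √(-1))/(5 + Y) = 7 - (Y + I)/(5 + Y) = 7 - (I + Y)/(5 + Y))
(l(-3, -4)*W(2))*(-7) = ((-3*(1 - 3))*((35 - I + 6*2)/(5 + 2)))*(-7) = ((-3*(-2))*((35 - I + 12)/7))*(-7) = (6*((47 - I)/7))*(-7) = (6*(47/7 - I/7))*(-7) = (282/7 - 6*I/7)*(-7) = -282 + 6*I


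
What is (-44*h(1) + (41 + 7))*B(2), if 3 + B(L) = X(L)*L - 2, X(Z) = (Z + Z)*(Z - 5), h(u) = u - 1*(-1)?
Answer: 1160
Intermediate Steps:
h(u) = 1 + u (h(u) = u + 1 = 1 + u)
X(Z) = 2*Z*(-5 + Z) (X(Z) = (2*Z)*(-5 + Z) = 2*Z*(-5 + Z))
B(L) = -5 + 2*L²*(-5 + L) (B(L) = -3 + ((2*L*(-5 + L))*L - 2) = -3 + (2*L²*(-5 + L) - 2) = -3 + (-2 + 2*L²*(-5 + L)) = -5 + 2*L²*(-5 + L))
(-44*h(1) + (41 + 7))*B(2) = (-44*(1 + 1) + (41 + 7))*(-5 + 2*2²*(-5 + 2)) = (-44*2 + 48)*(-5 + 2*4*(-3)) = (-88 + 48)*(-5 - 24) = -40*(-29) = 1160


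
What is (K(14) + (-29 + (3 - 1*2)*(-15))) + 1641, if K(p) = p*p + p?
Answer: 1807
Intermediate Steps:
K(p) = p + p² (K(p) = p² + p = p + p²)
(K(14) + (-29 + (3 - 1*2)*(-15))) + 1641 = (14*(1 + 14) + (-29 + (3 - 1*2)*(-15))) + 1641 = (14*15 + (-29 + (3 - 2)*(-15))) + 1641 = (210 + (-29 + 1*(-15))) + 1641 = (210 + (-29 - 15)) + 1641 = (210 - 44) + 1641 = 166 + 1641 = 1807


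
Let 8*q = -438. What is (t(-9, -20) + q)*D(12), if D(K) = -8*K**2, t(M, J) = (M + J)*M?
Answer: -237600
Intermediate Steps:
q = -219/4 (q = (1/8)*(-438) = -219/4 ≈ -54.750)
t(M, J) = M*(J + M) (t(M, J) = (J + M)*M = M*(J + M))
(t(-9, -20) + q)*D(12) = (-9*(-20 - 9) - 219/4)*(-8*12**2) = (-9*(-29) - 219/4)*(-8*144) = (261 - 219/4)*(-1152) = (825/4)*(-1152) = -237600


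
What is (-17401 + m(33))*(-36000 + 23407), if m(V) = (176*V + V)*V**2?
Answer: -79883040664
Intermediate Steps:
m(V) = 177*V**3 (m(V) = (177*V)*V**2 = 177*V**3)
(-17401 + m(33))*(-36000 + 23407) = (-17401 + 177*33**3)*(-36000 + 23407) = (-17401 + 177*35937)*(-12593) = (-17401 + 6360849)*(-12593) = 6343448*(-12593) = -79883040664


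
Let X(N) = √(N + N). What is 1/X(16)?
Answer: √2/8 ≈ 0.17678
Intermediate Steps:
X(N) = √2*√N (X(N) = √(2*N) = √2*√N)
1/X(16) = 1/(√2*√16) = 1/(√2*4) = 1/(4*√2) = √2/8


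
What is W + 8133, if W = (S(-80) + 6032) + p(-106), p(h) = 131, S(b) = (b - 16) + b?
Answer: 14120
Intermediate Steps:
S(b) = -16 + 2*b (S(b) = (-16 + b) + b = -16 + 2*b)
W = 5987 (W = ((-16 + 2*(-80)) + 6032) + 131 = ((-16 - 160) + 6032) + 131 = (-176 + 6032) + 131 = 5856 + 131 = 5987)
W + 8133 = 5987 + 8133 = 14120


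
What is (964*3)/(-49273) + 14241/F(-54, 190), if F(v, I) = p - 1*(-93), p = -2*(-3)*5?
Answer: 233780359/2020193 ≈ 115.72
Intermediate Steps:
p = 30 (p = 6*5 = 30)
F(v, I) = 123 (F(v, I) = 30 - 1*(-93) = 30 + 93 = 123)
(964*3)/(-49273) + 14241/F(-54, 190) = (964*3)/(-49273) + 14241/123 = 2892*(-1/49273) + 14241*(1/123) = -2892/49273 + 4747/41 = 233780359/2020193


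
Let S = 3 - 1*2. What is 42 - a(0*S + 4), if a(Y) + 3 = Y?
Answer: 41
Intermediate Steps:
S = 1 (S = 3 - 2 = 1)
a(Y) = -3 + Y
42 - a(0*S + 4) = 42 - (-3 + (0*1 + 4)) = 42 - (-3 + (0 + 4)) = 42 - (-3 + 4) = 42 - 1*1 = 42 - 1 = 41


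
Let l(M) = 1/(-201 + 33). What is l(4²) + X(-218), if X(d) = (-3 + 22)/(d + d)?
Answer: -907/18312 ≈ -0.049530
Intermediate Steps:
X(d) = 19/(2*d) (X(d) = 19/((2*d)) = 19*(1/(2*d)) = 19/(2*d))
l(M) = -1/168 (l(M) = 1/(-168) = -1/168)
l(4²) + X(-218) = -1/168 + (19/2)/(-218) = -1/168 + (19/2)*(-1/218) = -1/168 - 19/436 = -907/18312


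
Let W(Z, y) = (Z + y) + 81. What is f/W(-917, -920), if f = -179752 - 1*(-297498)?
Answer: -58873/878 ≈ -67.053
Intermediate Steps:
W(Z, y) = 81 + Z + y
f = 117746 (f = -179752 + 297498 = 117746)
f/W(-917, -920) = 117746/(81 - 917 - 920) = 117746/(-1756) = 117746*(-1/1756) = -58873/878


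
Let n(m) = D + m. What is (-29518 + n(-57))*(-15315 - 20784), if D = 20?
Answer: 1066905945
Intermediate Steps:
n(m) = 20 + m
(-29518 + n(-57))*(-15315 - 20784) = (-29518 + (20 - 57))*(-15315 - 20784) = (-29518 - 37)*(-36099) = -29555*(-36099) = 1066905945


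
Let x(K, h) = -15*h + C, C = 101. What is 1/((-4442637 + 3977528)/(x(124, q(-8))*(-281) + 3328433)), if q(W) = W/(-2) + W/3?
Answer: -3305672/465109 ≈ -7.1073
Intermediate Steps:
q(W) = -W/6 (q(W) = W*(-½) + W*(⅓) = -W/2 + W/3 = -W/6)
x(K, h) = 101 - 15*h (x(K, h) = -15*h + 101 = 101 - 15*h)
1/((-4442637 + 3977528)/(x(124, q(-8))*(-281) + 3328433)) = 1/((-4442637 + 3977528)/((101 - (-5)*(-8)/2)*(-281) + 3328433)) = 1/(-465109/((101 - 15*4/3)*(-281) + 3328433)) = 1/(-465109/((101 - 20)*(-281) + 3328433)) = 1/(-465109/(81*(-281) + 3328433)) = 1/(-465109/(-22761 + 3328433)) = 1/(-465109/3305672) = -3305672/465109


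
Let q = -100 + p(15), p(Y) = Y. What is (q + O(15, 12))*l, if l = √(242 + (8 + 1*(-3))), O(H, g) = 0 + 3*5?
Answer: -70*√247 ≈ -1100.1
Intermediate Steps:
O(H, g) = 15 (O(H, g) = 0 + 15 = 15)
q = -85 (q = -100 + 15 = -85)
l = √247 (l = √(242 + (8 - 3)) = √(242 + 5) = √247 ≈ 15.716)
(q + O(15, 12))*l = (-85 + 15)*√247 = -70*√247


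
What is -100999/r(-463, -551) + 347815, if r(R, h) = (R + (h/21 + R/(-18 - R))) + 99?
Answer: 1272728687525/3656498 ≈ 3.4807e+5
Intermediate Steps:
r(R, h) = 99 + R + h/21 + R/(-18 - R) (r(R, h) = (R + (h*(1/21) + R/(-18 - R))) + 99 = (R + (h/21 + R/(-18 - R))) + 99 = (R + h/21 + R/(-18 - R)) + 99 = 99 + R + h/21 + R/(-18 - R))
-100999/r(-463, -551) + 347815 = -100999*21*(18 - 463)/(37422 + 18*(-551) + 21*(-463)**2 + 2436*(-463) - 463*(-551)) + 347815 = -100999*(-9345/(37422 - 9918 + 21*214369 - 1127868 + 255113)) + 347815 = -100999*(-9345/(37422 - 9918 + 4501749 - 1127868 + 255113)) + 347815 = -100999/((1/21)*(-1/445)*3656498) + 347815 = -100999/(-3656498/9345) + 347815 = -100999*(-9345/3656498) + 347815 = 943835655/3656498 + 347815 = 1272728687525/3656498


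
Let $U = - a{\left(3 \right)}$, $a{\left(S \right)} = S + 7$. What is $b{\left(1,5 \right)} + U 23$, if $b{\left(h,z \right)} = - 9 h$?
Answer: $-239$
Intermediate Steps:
$a{\left(S \right)} = 7 + S$
$U = -10$ ($U = - (7 + 3) = \left(-1\right) 10 = -10$)
$b{\left(1,5 \right)} + U 23 = \left(-9\right) 1 - 230 = -9 - 230 = -239$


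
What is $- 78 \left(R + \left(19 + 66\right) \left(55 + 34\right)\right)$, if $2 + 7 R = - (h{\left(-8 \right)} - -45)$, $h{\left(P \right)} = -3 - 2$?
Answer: $-589602$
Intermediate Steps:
$h{\left(P \right)} = -5$ ($h{\left(P \right)} = -3 - 2 = -5$)
$R = -6$ ($R = - \frac{2}{7} + \frac{\left(-1\right) \left(-5 - -45\right)}{7} = - \frac{2}{7} + \frac{\left(-1\right) \left(-5 + 45\right)}{7} = - \frac{2}{7} + \frac{\left(-1\right) 40}{7} = - \frac{2}{7} + \frac{1}{7} \left(-40\right) = - \frac{2}{7} - \frac{40}{7} = -6$)
$- 78 \left(R + \left(19 + 66\right) \left(55 + 34\right)\right) = - 78 \left(-6 + \left(19 + 66\right) \left(55 + 34\right)\right) = - 78 \left(-6 + 85 \cdot 89\right) = - 78 \left(-6 + 7565\right) = \left(-78\right) 7559 = -589602$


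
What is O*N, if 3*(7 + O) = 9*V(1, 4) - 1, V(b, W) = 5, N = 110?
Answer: 2530/3 ≈ 843.33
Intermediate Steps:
O = 23/3 (O = -7 + (9*5 - 1)/3 = -7 + (45 - 1)/3 = -7 + (1/3)*44 = -7 + 44/3 = 23/3 ≈ 7.6667)
O*N = (23/3)*110 = 2530/3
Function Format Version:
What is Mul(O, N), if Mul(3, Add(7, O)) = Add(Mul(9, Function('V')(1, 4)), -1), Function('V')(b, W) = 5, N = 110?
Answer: Rational(2530, 3) ≈ 843.33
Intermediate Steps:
O = Rational(23, 3) (O = Add(-7, Mul(Rational(1, 3), Add(Mul(9, 5), -1))) = Add(-7, Mul(Rational(1, 3), Add(45, -1))) = Add(-7, Mul(Rational(1, 3), 44)) = Add(-7, Rational(44, 3)) = Rational(23, 3) ≈ 7.6667)
Mul(O, N) = Mul(Rational(23, 3), 110) = Rational(2530, 3)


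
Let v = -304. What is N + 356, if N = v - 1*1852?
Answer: -1800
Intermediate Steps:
N = -2156 (N = -304 - 1*1852 = -304 - 1852 = -2156)
N + 356 = -2156 + 356 = -1800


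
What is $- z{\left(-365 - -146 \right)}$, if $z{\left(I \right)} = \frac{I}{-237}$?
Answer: $- \frac{73}{79} \approx -0.92405$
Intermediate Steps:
$z{\left(I \right)} = - \frac{I}{237}$ ($z{\left(I \right)} = I \left(- \frac{1}{237}\right) = - \frac{I}{237}$)
$- z{\left(-365 - -146 \right)} = - \frac{\left(-1\right) \left(-365 - -146\right)}{237} = - \frac{\left(-1\right) \left(-365 + 146\right)}{237} = - \frac{\left(-1\right) \left(-219\right)}{237} = \left(-1\right) \frac{73}{79} = - \frac{73}{79}$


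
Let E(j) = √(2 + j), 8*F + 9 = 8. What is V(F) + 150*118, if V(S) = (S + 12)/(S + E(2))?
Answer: 53119/3 ≈ 17706.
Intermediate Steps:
F = -⅛ (F = -9/8 + (⅛)*8 = -9/8 + 1 = -⅛ ≈ -0.12500)
V(S) = (12 + S)/(2 + S) (V(S) = (S + 12)/(S + √(2 + 2)) = (12 + S)/(S + √4) = (12 + S)/(S + 2) = (12 + S)/(2 + S))
V(F) + 150*118 = (12 - ⅛)/(2 - ⅛) + 150*118 = (95/8)/(15/8) + 17700 = (8/15)*(95/8) + 17700 = 19/3 + 17700 = 53119/3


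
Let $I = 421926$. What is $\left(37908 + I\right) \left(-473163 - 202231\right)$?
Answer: $-310569124596$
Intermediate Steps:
$\left(37908 + I\right) \left(-473163 - 202231\right) = \left(37908 + 421926\right) \left(-473163 - 202231\right) = 459834 \left(-675394\right) = -310569124596$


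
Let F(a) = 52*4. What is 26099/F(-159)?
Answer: 26099/208 ≈ 125.48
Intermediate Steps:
F(a) = 208
26099/F(-159) = 26099/208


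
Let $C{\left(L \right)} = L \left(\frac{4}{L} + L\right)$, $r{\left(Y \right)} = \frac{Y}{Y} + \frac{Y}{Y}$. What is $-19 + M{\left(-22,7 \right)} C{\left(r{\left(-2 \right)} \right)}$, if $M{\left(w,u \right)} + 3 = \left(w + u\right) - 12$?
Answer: $-259$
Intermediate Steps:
$r{\left(Y \right)} = 2$ ($r{\left(Y \right)} = 1 + 1 = 2$)
$M{\left(w,u \right)} = -15 + u + w$ ($M{\left(w,u \right)} = -3 - \left(12 - u - w\right) = -3 + \left(-12 + u + w\right) = -15 + u + w$)
$C{\left(L \right)} = L \left(L + \frac{4}{L}\right)$
$-19 + M{\left(-22,7 \right)} C{\left(r{\left(-2 \right)} \right)} = -19 + \left(-15 + 7 - 22\right) \left(4 + 2^{2}\right) = -19 - 30 \left(4 + 4\right) = -19 - 240 = -259$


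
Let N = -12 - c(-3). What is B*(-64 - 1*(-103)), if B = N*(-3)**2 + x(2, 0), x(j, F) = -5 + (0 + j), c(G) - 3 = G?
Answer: -4329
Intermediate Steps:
c(G) = 3 + G
x(j, F) = -5 + j
N = -12 (N = -12 - (3 - 3) = -12 - 1*0 = -12 + 0 = -12)
B = -111 (B = -12*(-3)**2 + (-5 + 2) = -12*9 - 3 = -108 - 3 = -111)
B*(-64 - 1*(-103)) = -111*(-64 - 1*(-103)) = -111*(-64 + 103) = -111*39 = -4329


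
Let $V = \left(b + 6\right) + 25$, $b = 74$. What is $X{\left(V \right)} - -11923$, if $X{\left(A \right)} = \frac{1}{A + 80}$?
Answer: $\frac{2205756}{185} \approx 11923.0$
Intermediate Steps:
$V = 105$ ($V = \left(74 + 6\right) + 25 = 80 + 25 = 105$)
$X{\left(A \right)} = \frac{1}{80 + A}$
$X{\left(V \right)} - -11923 = \frac{1}{80 + 105} - -11923 = \frac{1}{185} + 11923 = \frac{2205756}{185}$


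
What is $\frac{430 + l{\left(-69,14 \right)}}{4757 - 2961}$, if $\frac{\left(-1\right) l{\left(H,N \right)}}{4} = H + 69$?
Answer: $\frac{215}{898} \approx 0.23942$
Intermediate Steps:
$l{\left(H,N \right)} = -276 - 4 H$ ($l{\left(H,N \right)} = - 4 \left(H + 69\right) = - 4 \left(69 + H\right) = -276 - 4 H$)
$\frac{430 + l{\left(-69,14 \right)}}{4757 - 2961} = \frac{430 - 0}{4757 - 2961} = \frac{430 + \left(-276 + 276\right)}{1796} = \left(430 + 0\right) \frac{1}{1796} = 430 \cdot \frac{1}{1796} = \frac{215}{898}$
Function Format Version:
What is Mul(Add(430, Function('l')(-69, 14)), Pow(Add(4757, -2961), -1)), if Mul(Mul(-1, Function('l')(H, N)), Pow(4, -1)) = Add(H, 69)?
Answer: Rational(215, 898) ≈ 0.23942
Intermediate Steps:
Function('l')(H, N) = Add(-276, Mul(-4, H)) (Function('l')(H, N) = Mul(-4, Add(H, 69)) = Mul(-4, Add(69, H)) = Add(-276, Mul(-4, H)))
Mul(Add(430, Function('l')(-69, 14)), Pow(Add(4757, -2961), -1)) = Mul(Add(430, Add(-276, Mul(-4, -69))), Pow(Add(4757, -2961), -1)) = Mul(Add(430, Add(-276, 276)), Pow(1796, -1)) = Mul(Add(430, 0), Rational(1, 1796)) = Mul(430, Rational(1, 1796)) = Rational(215, 898)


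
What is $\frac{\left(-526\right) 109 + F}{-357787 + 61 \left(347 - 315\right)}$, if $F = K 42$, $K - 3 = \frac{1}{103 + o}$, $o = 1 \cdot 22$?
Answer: $\frac{7150958}{44479375} \approx 0.16077$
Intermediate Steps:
$o = 22$
$K = \frac{376}{125}$ ($K = 3 + \frac{1}{103 + 22} = 3 + \frac{1}{125} = \frac{376}{125} \approx 3.008$)
$F = \frac{15792}{125}$ ($F = \frac{376}{125} \cdot 42 = \frac{15792}{125} \approx 126.34$)
$\frac{\left(-526\right) 109 + F}{-357787 + 61 \left(347 - 315\right)} = \frac{\left(-526\right) 109 + \frac{15792}{125}}{-357787 + 61 \left(347 - 315\right)} = \frac{-57334 + \frac{15792}{125}}{-357787 + 61 \cdot 32} = - \frac{7150958}{125 \left(-357787 + 1952\right)} = - \frac{7150958}{125 \left(-355835\right)} = \left(- \frac{7150958}{125}\right) \left(- \frac{1}{355835}\right) = \frac{7150958}{44479375}$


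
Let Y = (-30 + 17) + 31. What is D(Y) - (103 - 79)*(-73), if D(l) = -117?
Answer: 1635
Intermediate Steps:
Y = 18 (Y = -13 + 31 = 18)
D(Y) - (103 - 79)*(-73) = -117 - (103 - 79)*(-73) = -117 - 24*(-73) = -117 - 1*(-1752) = -117 + 1752 = 1635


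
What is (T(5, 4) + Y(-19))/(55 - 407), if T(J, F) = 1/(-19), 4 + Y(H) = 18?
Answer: -265/6688 ≈ -0.039623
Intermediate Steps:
Y(H) = 14 (Y(H) = -4 + 18 = 14)
T(J, F) = -1/19
(T(5, 4) + Y(-19))/(55 - 407) = (-1/19 + 14)/(55 - 407) = (265/19)/(-352) = (265/19)*(-1/352) = -265/6688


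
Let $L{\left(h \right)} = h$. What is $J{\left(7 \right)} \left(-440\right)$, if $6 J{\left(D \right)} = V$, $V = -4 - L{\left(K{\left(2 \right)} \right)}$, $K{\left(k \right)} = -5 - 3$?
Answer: $- \frac{880}{3} \approx -293.33$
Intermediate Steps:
$K{\left(k \right)} = -8$
$V = 4$ ($V = -4 - -8 = -4 + 8 = 4$)
$J{\left(D \right)} = \frac{2}{3}$ ($J{\left(D \right)} = \frac{1}{6} \cdot 4 = \frac{2}{3}$)
$J{\left(7 \right)} \left(-440\right) = \frac{2}{3} \left(-440\right) = - \frac{880}{3}$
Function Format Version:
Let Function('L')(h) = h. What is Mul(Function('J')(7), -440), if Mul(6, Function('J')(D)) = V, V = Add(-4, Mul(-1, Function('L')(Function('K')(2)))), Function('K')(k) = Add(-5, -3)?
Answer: Rational(-880, 3) ≈ -293.33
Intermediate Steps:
Function('K')(k) = -8
V = 4 (V = Add(-4, Mul(-1, -8)) = Add(-4, 8) = 4)
Function('J')(D) = Rational(2, 3) (Function('J')(D) = Mul(Rational(1, 6), 4) = Rational(2, 3))
Mul(Function('J')(7), -440) = Mul(Rational(2, 3), -440) = Rational(-880, 3)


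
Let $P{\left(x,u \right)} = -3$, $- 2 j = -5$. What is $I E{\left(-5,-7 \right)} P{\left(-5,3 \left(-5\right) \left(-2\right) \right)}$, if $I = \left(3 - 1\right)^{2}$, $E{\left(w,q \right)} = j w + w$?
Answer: $210$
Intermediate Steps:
$j = \frac{5}{2}$ ($j = \left(- \frac{1}{2}\right) \left(-5\right) = \frac{5}{2} \approx 2.5$)
$E{\left(w,q \right)} = \frac{7 w}{2}$ ($E{\left(w,q \right)} = \frac{5 w}{2} + w = \frac{7 w}{2}$)
$I = 4$ ($I = 2^{2} = 4$)
$I E{\left(-5,-7 \right)} P{\left(-5,3 \left(-5\right) \left(-2\right) \right)} = 4 \cdot \frac{7}{2} \left(-5\right) \left(-3\right) = 4 \left(\left(- \frac{35}{2}\right) \left(-3\right)\right) = 4 \cdot \frac{105}{2} = 210$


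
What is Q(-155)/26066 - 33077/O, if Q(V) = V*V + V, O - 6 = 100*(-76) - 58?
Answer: 522419161/99728516 ≈ 5.2384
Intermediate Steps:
O = -7652 (O = 6 + (100*(-76) - 58) = 6 + (-7600 - 58) = 6 - 7658 = -7652)
Q(V) = V + V² (Q(V) = V² + V = V + V²)
Q(-155)/26066 - 33077/O = -155*(1 - 155)/26066 - 33077/(-7652) = -155*(-154)*(1/26066) - 33077*(-1/7652) = 23870*(1/26066) + 33077/7652 = 11935/13033 + 33077/7652 = 522419161/99728516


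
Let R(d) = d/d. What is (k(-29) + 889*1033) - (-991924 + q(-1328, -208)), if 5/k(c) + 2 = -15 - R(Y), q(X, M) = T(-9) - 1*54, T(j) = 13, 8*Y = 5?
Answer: 34385431/18 ≈ 1.9103e+6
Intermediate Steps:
Y = 5/8 (Y = (⅛)*5 = 5/8 ≈ 0.62500)
R(d) = 1
q(X, M) = -41 (q(X, M) = 13 - 1*54 = 13 - 54 = -41)
k(c) = -5/18 (k(c) = 5/(-2 + (-15 - 1*1)) = 5/(-2 + (-15 - 1)) = 5/(-2 - 16) = 5/(-18) = 5*(-1/18) = -5/18)
(k(-29) + 889*1033) - (-991924 + q(-1328, -208)) = (-5/18 + 889*1033) - (-991924 - 41) = (-5/18 + 918337) - 1*(-991965) = 16530061/18 + 991965 = 34385431/18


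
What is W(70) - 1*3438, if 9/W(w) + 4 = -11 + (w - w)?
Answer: -17193/5 ≈ -3438.6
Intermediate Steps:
W(w) = -⅗ (W(w) = 9/(-4 + (-11 + (w - w))) = 9/(-4 + (-11 + 0)) = 9/(-4 - 11) = 9/(-15) = 9*(-1/15) = -⅗)
W(70) - 1*3438 = -⅗ - 1*3438 = -⅗ - 3438 = -17193/5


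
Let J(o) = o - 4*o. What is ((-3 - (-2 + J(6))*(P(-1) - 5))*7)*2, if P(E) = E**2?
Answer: -1162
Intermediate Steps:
J(o) = -3*o
((-3 - (-2 + J(6))*(P(-1) - 5))*7)*2 = ((-3 - (-2 - 3*6)*((-1)**2 - 5))*7)*2 = ((-3 - (-2 - 18)*(1 - 5))*7)*2 = ((-3 - (-20)*(-4))*7)*2 = ((-3 - 1*80)*7)*2 = ((-3 - 80)*7)*2 = -83*7*2 = -581*2 = -1162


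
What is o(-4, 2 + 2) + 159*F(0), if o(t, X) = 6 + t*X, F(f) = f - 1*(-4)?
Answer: 626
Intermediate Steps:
F(f) = 4 + f (F(f) = f + 4 = 4 + f)
o(t, X) = 6 + X*t
o(-4, 2 + 2) + 159*F(0) = (6 + (2 + 2)*(-4)) + 159*(4 + 0) = (6 + 4*(-4)) + 159*4 = (6 - 16) + 636 = -10 + 636 = 626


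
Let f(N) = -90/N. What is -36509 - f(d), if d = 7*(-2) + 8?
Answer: -36524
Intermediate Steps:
d = -6 (d = -14 + 8 = -6)
-36509 - f(d) = -36509 - (-90)/(-6) = -36509 - (-90)*(-1)/6 = -36509 - 1*15 = -36509 - 15 = -36524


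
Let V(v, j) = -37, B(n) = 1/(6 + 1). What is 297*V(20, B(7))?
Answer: -10989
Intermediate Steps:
B(n) = 1/7
297*V(20, B(7)) = 297*(-37) = -10989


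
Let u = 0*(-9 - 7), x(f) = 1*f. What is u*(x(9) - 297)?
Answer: 0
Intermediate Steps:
x(f) = f
u = 0 (u = 0*(-16) = 0)
u*(x(9) - 297) = 0*(9 - 297) = 0*(-288) = 0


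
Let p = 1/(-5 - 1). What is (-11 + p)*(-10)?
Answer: 335/3 ≈ 111.67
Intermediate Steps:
p = -1/6 (p = 1/(-6) = -1/6 ≈ -0.16667)
(-11 + p)*(-10) = (-11 - 1/6)*(-10) = -67/6*(-10) = 335/3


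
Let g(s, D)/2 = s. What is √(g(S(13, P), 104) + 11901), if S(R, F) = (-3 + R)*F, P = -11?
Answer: √11681 ≈ 108.08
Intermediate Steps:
S(R, F) = F*(-3 + R)
g(s, D) = 2*s
√(g(S(13, P), 104) + 11901) = √(2*(-11*(-3 + 13)) + 11901) = √(2*(-11*10) + 11901) = √(2*(-110) + 11901) = √(-220 + 11901) = √11681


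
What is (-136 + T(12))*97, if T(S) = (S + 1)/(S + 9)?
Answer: -275771/21 ≈ -13132.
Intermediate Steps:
T(S) = (1 + S)/(9 + S)
(-136 + T(12))*97 = (-136 + (1 + 12)/(9 + 12))*97 = (-136 + 13/21)*97 = -2843/21*97 = -275771/21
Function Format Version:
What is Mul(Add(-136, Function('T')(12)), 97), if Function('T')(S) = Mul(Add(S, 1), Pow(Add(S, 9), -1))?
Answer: Rational(-275771, 21) ≈ -13132.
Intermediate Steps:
Function('T')(S) = Mul(Pow(Add(9, S), -1), Add(1, S)) (Function('T')(S) = Mul(Add(1, S), Pow(Add(9, S), -1)) = Mul(Pow(Add(9, S), -1), Add(1, S)))
Mul(Add(-136, Function('T')(12)), 97) = Mul(Add(-136, Mul(Pow(Add(9, 12), -1), Add(1, 12))), 97) = Mul(Add(-136, Mul(Pow(21, -1), 13)), 97) = Mul(Add(-136, Mul(Rational(1, 21), 13)), 97) = Mul(Add(-136, Rational(13, 21)), 97) = Mul(Rational(-2843, 21), 97) = Rational(-275771, 21)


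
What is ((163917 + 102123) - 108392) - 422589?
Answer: -264941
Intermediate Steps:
((163917 + 102123) - 108392) - 422589 = (266040 - 108392) - 422589 = 157648 - 422589 = -264941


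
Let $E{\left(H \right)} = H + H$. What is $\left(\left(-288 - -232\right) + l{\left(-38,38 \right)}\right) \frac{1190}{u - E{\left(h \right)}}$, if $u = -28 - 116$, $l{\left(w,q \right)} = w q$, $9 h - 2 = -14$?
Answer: $\frac{669375}{53} \approx 12630.0$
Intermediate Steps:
$h = - \frac{4}{3}$ ($h = \frac{2}{9} + \frac{1}{9} \left(-14\right) = \frac{2}{9} - \frac{14}{9} = - \frac{4}{3} \approx -1.3333$)
$E{\left(H \right)} = 2 H$
$l{\left(w,q \right)} = q w$
$u = -144$ ($u = -28 - 116 = -144$)
$\left(\left(-288 - -232\right) + l{\left(-38,38 \right)}\right) \frac{1190}{u - E{\left(h \right)}} = \left(\left(-288 - -232\right) + 38 \left(-38\right)\right) \frac{1190}{-144 - 2 \left(- \frac{4}{3}\right)} = \left(\left(-288 + 232\right) - 1444\right) \frac{1190}{-144 - - \frac{8}{3}} = \left(-56 - 1444\right) \frac{1190}{-144 + \frac{8}{3}} = - 1500 \frac{1190}{- \frac{424}{3}} = - 1500 \cdot 1190 \left(- \frac{3}{424}\right) = \left(-1500\right) \left(- \frac{1785}{212}\right) = \frac{669375}{53}$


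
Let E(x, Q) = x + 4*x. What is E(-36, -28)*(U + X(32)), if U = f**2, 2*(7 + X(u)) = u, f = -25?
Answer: -114120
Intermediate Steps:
X(u) = -7 + u/2
U = 625 (U = (-25)**2 = 625)
E(x, Q) = 5*x
E(-36, -28)*(U + X(32)) = (5*(-36))*(625 + (-7 + (1/2)*32)) = -180*(625 + (-7 + 16)) = -180*(625 + 9) = -180*634 = -114120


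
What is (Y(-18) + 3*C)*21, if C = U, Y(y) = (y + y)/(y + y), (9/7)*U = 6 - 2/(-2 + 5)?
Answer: 847/3 ≈ 282.33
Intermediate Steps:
U = 112/27 (U = 7*(6 - 2/(-2 + 5))/9 = 7*(6 - 2/3)/9 = (7/9)*(16/3) = 112/27 ≈ 4.1481)
Y(y) = 1 (Y(y) = (2*y)/((2*y)) = (2*y)*(1/(2*y)) = 1)
C = 112/27 ≈ 4.1481
(Y(-18) + 3*C)*21 = (1 + 3*(112/27))*21 = (1 + 112/9)*21 = (121/9)*21 = 847/3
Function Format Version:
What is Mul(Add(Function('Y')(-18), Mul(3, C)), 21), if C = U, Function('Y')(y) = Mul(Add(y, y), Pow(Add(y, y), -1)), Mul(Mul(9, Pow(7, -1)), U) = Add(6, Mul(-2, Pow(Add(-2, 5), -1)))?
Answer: Rational(847, 3) ≈ 282.33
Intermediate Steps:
U = Rational(112, 27) (U = Mul(Rational(7, 9), Add(6, Mul(-2, Pow(Add(-2, 5), -1)))) = Mul(Rational(7, 9), Add(6, Mul(-2, Pow(3, -1)))) = Mul(Rational(7, 9), Add(6, Mul(-2, Rational(1, 3)))) = Mul(Rational(7, 9), Add(6, Rational(-2, 3))) = Mul(Rational(7, 9), Rational(16, 3)) = Rational(112, 27) ≈ 4.1481)
Function('Y')(y) = 1 (Function('Y')(y) = Mul(Mul(2, y), Pow(Mul(2, y), -1)) = Mul(Mul(2, y), Mul(Rational(1, 2), Pow(y, -1))) = 1)
C = Rational(112, 27) ≈ 4.1481
Mul(Add(Function('Y')(-18), Mul(3, C)), 21) = Mul(Add(1, Mul(3, Rational(112, 27))), 21) = Mul(Add(1, Rational(112, 9)), 21) = Mul(Rational(121, 9), 21) = Rational(847, 3)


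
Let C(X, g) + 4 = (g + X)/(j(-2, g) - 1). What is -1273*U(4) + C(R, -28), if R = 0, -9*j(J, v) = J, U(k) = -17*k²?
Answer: 346288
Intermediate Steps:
j(J, v) = -J/9
C(X, g) = -4 - 9*X/7 - 9*g/7 (C(X, g) = -4 + (g + X)/(-⅑*(-2) - 1) = -4 + (X + g)/(2/9 - 1) = -4 + (X + g)/(-7/9) = -4 + (X + g)*(-9/7) = -4 + (-9*X/7 - 9*g/7) = -4 - 9*X/7 - 9*g/7)
-1273*U(4) + C(R, -28) = -(-21641)*4² + (-4 - 9/7*0 - 9/7*(-28)) = -(-21641)*16 + (-4 + 0 + 36) = -1273*(-272) + 32 = 346256 + 32 = 346288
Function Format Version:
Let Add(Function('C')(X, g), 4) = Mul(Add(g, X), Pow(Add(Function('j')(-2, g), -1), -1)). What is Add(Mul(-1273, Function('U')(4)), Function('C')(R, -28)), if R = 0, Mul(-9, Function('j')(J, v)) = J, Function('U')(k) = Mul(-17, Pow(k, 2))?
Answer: 346288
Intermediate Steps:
Function('j')(J, v) = Mul(Rational(-1, 9), J)
Function('C')(X, g) = Add(-4, Mul(Rational(-9, 7), X), Mul(Rational(-9, 7), g)) (Function('C')(X, g) = Add(-4, Mul(Add(g, X), Pow(Add(Mul(Rational(-1, 9), -2), -1), -1))) = Add(-4, Mul(Add(X, g), Pow(Add(Rational(2, 9), -1), -1))) = Add(-4, Mul(Add(X, g), Pow(Rational(-7, 9), -1))) = Add(-4, Mul(Add(X, g), Rational(-9, 7))) = Add(-4, Add(Mul(Rational(-9, 7), X), Mul(Rational(-9, 7), g))) = Add(-4, Mul(Rational(-9, 7), X), Mul(Rational(-9, 7), g)))
Add(Mul(-1273, Function('U')(4)), Function('C')(R, -28)) = Add(Mul(-1273, Mul(-17, Pow(4, 2))), Add(-4, Mul(Rational(-9, 7), 0), Mul(Rational(-9, 7), -28))) = Add(Mul(-1273, Mul(-17, 16)), Add(-4, 0, 36)) = Add(Mul(-1273, -272), 32) = Add(346256, 32) = 346288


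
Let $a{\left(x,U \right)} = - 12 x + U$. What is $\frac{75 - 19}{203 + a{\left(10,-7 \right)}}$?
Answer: $\frac{14}{19} \approx 0.73684$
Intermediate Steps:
$a{\left(x,U \right)} = U - 12 x$
$\frac{75 - 19}{203 + a{\left(10,-7 \right)}} = \frac{75 - 19}{203 - 127} = \frac{56}{203 - 127} = \frac{56}{76} = 56 \cdot \frac{1}{76} = \frac{14}{19}$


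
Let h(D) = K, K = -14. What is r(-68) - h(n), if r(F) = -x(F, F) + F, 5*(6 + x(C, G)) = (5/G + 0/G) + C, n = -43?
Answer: -11691/340 ≈ -34.385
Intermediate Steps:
h(D) = -14
x(C, G) = -6 + 1/G + C/5 (x(C, G) = -6 + ((5/G + 0/G) + C)/5 = -6 + ((5/G + 0) + C)/5 = -6 + (5/G + C)/5 = -6 + (C + 5/G)/5 = -6 + (1/G + C/5) = -6 + 1/G + C/5)
r(F) = 6 - 1/F + 4*F/5 (r(F) = -(-6 + 1/F + F/5) + F = (6 - 1/F - F/5) + F = 6 - 1/F + 4*F/5)
r(-68) - h(n) = (6 - 1/(-68) + (⅘)*(-68)) - 1*(-14) = (6 - 1*(-1/68) - 272/5) + 14 = (6 + 1/68 - 272/5) + 14 = -16451/340 + 14 = -11691/340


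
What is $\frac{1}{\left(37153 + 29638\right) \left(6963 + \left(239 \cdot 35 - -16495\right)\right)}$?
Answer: $\frac{1}{2125489993} \approx 4.7048 \cdot 10^{-10}$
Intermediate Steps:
$\frac{1}{\left(37153 + 29638\right) \left(6963 + \left(239 \cdot 35 - -16495\right)\right)} = \frac{1}{66791 \left(6963 + \left(8365 + 16495\right)\right)} = \frac{1}{66791 \left(6963 + 24860\right)} = \frac{1}{66791 \cdot 31823} = \frac{1}{2125489993}$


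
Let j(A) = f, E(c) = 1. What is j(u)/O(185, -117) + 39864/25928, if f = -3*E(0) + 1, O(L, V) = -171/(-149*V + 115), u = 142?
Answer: 114598229/554211 ≈ 206.78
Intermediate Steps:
O(L, V) = -171/(115 - 149*V)
f = -2 (f = -3*1 + 1 = -3 + 1 = -2)
j(A) = -2
j(u)/O(185, -117) + 39864/25928 = -2/(171/(-115 + 149*(-117))) + 39864/25928 = -2/(171/(-115 - 17433)) + 39864*(1/25928) = -2/(171/(-17548)) + 4983/3241 = -2/(171*(-1/17548)) + 4983/3241 = -2/(-171/17548) + 4983/3241 = -2*(-17548/171) + 4983/3241 = 35096/171 + 4983/3241 = 114598229/554211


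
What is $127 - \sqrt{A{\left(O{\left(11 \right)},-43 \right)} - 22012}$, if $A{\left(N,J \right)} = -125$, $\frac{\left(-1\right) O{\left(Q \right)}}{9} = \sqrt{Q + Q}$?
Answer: $127 - i \sqrt{22137} \approx 127.0 - 148.79 i$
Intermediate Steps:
$O{\left(Q \right)} = - 9 \sqrt{2} \sqrt{Q}$ ($O{\left(Q \right)} = - 9 \sqrt{Q + Q} = - 9 \sqrt{2 Q} = - 9 \sqrt{2} \sqrt{Q}$)
$127 - \sqrt{A{\left(O{\left(11 \right)},-43 \right)} - 22012} = 127 - \sqrt{-125 - 22012} = 127 - \sqrt{-22137} = 127 - i \sqrt{22137}$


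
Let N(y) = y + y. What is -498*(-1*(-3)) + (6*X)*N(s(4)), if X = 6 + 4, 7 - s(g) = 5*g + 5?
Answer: -3654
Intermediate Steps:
s(g) = 2 - 5*g (s(g) = 7 - (5*g + 5) = 7 - (5 + 5*g) = 7 + (-5 - 5*g) = 2 - 5*g)
N(y) = 2*y
X = 10
-498*(-1*(-3)) + (6*X)*N(s(4)) = -498*(-1*(-3)) + (6*10)*(2*(2 - 5*4)) = -498*3 + 60*(2*(2 - 20)) = -83*18 + 60*(2*(-18)) = -1494 + 60*(-36) = -1494 - 2160 = -3654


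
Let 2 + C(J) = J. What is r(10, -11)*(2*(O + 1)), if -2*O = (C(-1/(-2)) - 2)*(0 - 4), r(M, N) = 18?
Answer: -216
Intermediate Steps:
C(J) = -2 + J
O = -7 (O = -((-2 - 1/(-2)) - 2)*(0 - 4)/2 = -((-2 - 1*(-½)) - 2)*(-4)/2 = -((-2 + ½) - 2)*(-4)/2 = -(-3/2 - 2)*(-4)/2 = -(-7)*(-4)/4 = -½*14 = -7)
r(10, -11)*(2*(O + 1)) = 18*(2*(-7 + 1)) = 18*(2*(-6)) = 18*(-12) = -216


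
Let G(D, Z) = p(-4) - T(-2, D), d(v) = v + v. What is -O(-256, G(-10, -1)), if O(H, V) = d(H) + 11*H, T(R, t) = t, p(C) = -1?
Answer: 3328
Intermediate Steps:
d(v) = 2*v
G(D, Z) = -1 - D
O(H, V) = 13*H (O(H, V) = 2*H + 11*H = 13*H)
-O(-256, G(-10, -1)) = -13*(-256) = -1*(-3328) = 3328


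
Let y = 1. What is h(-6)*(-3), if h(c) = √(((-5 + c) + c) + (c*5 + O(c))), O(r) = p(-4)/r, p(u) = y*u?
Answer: -I*√417 ≈ -20.421*I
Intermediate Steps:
p(u) = u (p(u) = 1*u = u)
O(r) = -4/r
h(c) = √(-5 - 4/c + 7*c) (h(c) = √(((-5 + c) + c) + (c*5 - 4/c)) = √((-5 + 2*c) + (5*c - 4/c)) = √((-5 + 2*c) + (-4/c + 5*c)) = √(-5 - 4/c + 7*c))
h(-6)*(-3) = √(-5 - 4/(-6) + 7*(-6))*(-3) = √(-5 - 4*(-⅙) - 42)*(-3) = √(-5 + ⅔ - 42)*(-3) = √(-139/3)*(-3) = (I*√417/3)*(-3) = -I*√417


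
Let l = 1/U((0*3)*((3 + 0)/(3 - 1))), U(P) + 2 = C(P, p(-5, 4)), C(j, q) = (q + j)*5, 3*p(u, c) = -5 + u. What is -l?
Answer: 3/56 ≈ 0.053571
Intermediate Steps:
p(u, c) = -5/3 + u/3 (p(u, c) = (-5 + u)/3 = -5/3 + u/3)
C(j, q) = 5*j + 5*q (C(j, q) = (j + q)*5 = 5*j + 5*q)
U(P) = -56/3 + 5*P (U(P) = -2 + (5*P + 5*(-5/3 + (⅓)*(-5))) = -2 + (5*P + 5*(-5/3 - 5/3)) = -2 + (5*P + 5*(-10/3)) = -2 + (5*P - 50/3) = -2 + (-50/3 + 5*P) = -56/3 + 5*P)
l = -3/56 (l = 1/(-56/3 + 5*((0*3)*((3 + 0)/(3 - 1)))) = 1/(-56/3 + 5*(0*(3/2))) = 1/(-56/3 + 5*0) = 1/(-56/3 + 0) = 1/(-56/3) = -3/56 ≈ -0.053571)
-l = -1*(-3/56) = 3/56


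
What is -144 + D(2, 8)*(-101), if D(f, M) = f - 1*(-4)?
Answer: -750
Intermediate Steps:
D(f, M) = 4 + f (D(f, M) = f + 4 = 4 + f)
-144 + D(2, 8)*(-101) = -144 + (4 + 2)*(-101) = -144 + 6*(-101) = -144 - 606 = -750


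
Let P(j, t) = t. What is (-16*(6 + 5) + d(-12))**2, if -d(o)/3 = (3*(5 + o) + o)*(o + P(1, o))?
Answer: 6512704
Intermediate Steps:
d(o) = -6*o*(15 + 4*o) (d(o) = -3*(3*(5 + o) + o)*(o + o) = -3*((15 + 3*o) + o)*2*o = -3*(15 + 4*o)*2*o = -6*o*(15 + 4*o))
(-16*(6 + 5) + d(-12))**2 = (-16*(6 + 5) + 6*(-12)*(-15 - 4*(-12)))**2 = (-16*11 + 6*(-12)*(-15 + 48))**2 = (-176 + 6*(-12)*33)**2 = (-176 - 2376)**2 = (-2552)**2 = 6512704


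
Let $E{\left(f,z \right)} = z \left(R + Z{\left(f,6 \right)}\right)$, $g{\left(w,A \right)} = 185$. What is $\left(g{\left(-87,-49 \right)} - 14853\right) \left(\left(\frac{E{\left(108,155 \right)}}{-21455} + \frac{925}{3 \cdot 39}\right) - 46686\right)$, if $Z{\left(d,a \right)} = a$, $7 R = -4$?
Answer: $\frac{2406172710083060}{3514329} \approx 6.8468 \cdot 10^{8}$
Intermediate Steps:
$R = - \frac{4}{7}$ ($R = \frac{1}{7} \left(-4\right) = - \frac{4}{7} \approx -0.57143$)
$E{\left(f,z \right)} = \frac{38 z}{7}$ ($E{\left(f,z \right)} = z \left(- \frac{4}{7} + 6\right) = z \frac{38}{7} = \frac{38 z}{7}$)
$\left(g{\left(-87,-49 \right)} - 14853\right) \left(\left(\frac{E{\left(108,155 \right)}}{-21455} + \frac{925}{3 \cdot 39}\right) - 46686\right) = \left(185 - 14853\right) \left(\left(\frac{\frac{38}{7} \cdot 155}{-21455} + \frac{925}{3 \cdot 39}\right) - 46686\right) = - 14668 \left(\left(\frac{5890}{7} \left(- \frac{1}{21455}\right) + \frac{925}{117}\right) - 46686\right) = - 14668 \left(\left(- \frac{1178}{30037} + 925 \cdot \frac{1}{117}\right) - 46686\right) = - 14668 \left(\left(- \frac{1178}{30037} + \frac{925}{117}\right) - 46686\right) = - 14668 \left(\frac{27646399}{3514329} - 46686\right) = \left(-14668\right) \left(- \frac{164042317295}{3514329}\right) = \frac{2406172710083060}{3514329}$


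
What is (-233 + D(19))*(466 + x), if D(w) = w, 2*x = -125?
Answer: -86349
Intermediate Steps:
x = -125/2 (x = (1/2)*(-125) = -125/2 ≈ -62.500)
(-233 + D(19))*(466 + x) = (-233 + 19)*(466 - 125/2) = -214*807/2 = -86349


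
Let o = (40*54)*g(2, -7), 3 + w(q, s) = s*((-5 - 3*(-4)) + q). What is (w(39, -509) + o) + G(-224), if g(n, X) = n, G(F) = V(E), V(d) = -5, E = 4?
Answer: -19102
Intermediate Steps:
G(F) = -5
w(q, s) = -3 + s*(7 + q) (w(q, s) = -3 + s*((-5 - 3*(-4)) + q) = -3 + s*((-5 + 12) + q) = -3 + s*(7 + q))
o = 4320 (o = (40*54)*2 = 2160*2 = 4320)
(w(39, -509) + o) + G(-224) = ((-3 + 7*(-509) + 39*(-509)) + 4320) - 5 = ((-3 - 3563 - 19851) + 4320) - 5 = (-23417 + 4320) - 5 = -19097 - 5 = -19102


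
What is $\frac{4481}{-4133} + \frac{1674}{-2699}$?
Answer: $- \frac{19012861}{11154967} \approx -1.7044$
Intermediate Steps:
$\frac{4481}{-4133} + \frac{1674}{-2699} = 4481 \left(- \frac{1}{4133}\right) + 1674 \left(- \frac{1}{2699}\right) = - \frac{4481}{4133} - \frac{1674}{2699} = - \frac{19012861}{11154967}$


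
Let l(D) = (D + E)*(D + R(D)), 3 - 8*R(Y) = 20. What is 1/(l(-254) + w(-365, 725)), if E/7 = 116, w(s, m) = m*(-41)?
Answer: -4/690571 ≈ -5.7923e-6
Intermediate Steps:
w(s, m) = -41*m
E = 812 (E = 7*116 = 812)
R(Y) = -17/8 (R(Y) = 3/8 - ⅛*20 = 3/8 - 5/2 = -17/8)
l(D) = (812 + D)*(-17/8 + D) (l(D) = (D + 812)*(D - 17/8) = (812 + D)*(-17/8 + D))
1/(l(-254) + w(-365, 725)) = 1/((-3451/2 + (-254)² + (6479/8)*(-254)) - 41*725) = 1/((-3451/2 + 64516 - 822833/4) - 29725) = 1/(-571671/4 - 29725) = 1/(-690571/4) = -4/690571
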